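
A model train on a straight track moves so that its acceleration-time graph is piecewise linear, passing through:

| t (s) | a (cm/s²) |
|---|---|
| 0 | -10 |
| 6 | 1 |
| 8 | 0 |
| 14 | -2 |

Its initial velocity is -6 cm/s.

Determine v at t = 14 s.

Δv equals the area under the a-t graph; then v = v₀ + Δv.
0–6 s: ½(-10 + 1)(6) = -27 cm/s
6–8 s: ½(1 + 0)(2) = 1 cm/s
8–14 s: ½(0 + -2)(6) = -6 cm/s
Δv = -32 cm/s, so v(14) = -6 + (-32) = -38 cm/s.

-38 cm/s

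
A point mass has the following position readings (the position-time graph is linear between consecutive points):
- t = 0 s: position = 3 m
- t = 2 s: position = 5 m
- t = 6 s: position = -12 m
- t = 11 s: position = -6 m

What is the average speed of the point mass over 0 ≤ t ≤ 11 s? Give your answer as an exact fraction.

Average speed = (total path length)/(elapsed time); on a piecewise-linear x-t graph the path length is Σ|Δx|.
0–2 s: |Δx| = |5 − 3| = 2 m
2–6 s: |Δx| = |-12 − 5| = 17 m
6–11 s: |Δx| = |-6 − -12| = 6 m
Total path = 25 m; average speed = 25/11 = 25/11 m/s.

25/11 m/s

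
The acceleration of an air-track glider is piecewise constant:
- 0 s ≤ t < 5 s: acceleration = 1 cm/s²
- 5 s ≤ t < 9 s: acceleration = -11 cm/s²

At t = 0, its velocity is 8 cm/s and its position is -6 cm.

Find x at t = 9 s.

10.5 cm

On each constant-a segment, Δv = aΔt and Δx = v₀Δt + ½aΔt²; chain segment to segment.
0–5 s: v starts 8 cm/s; Δx = 8·5 + ½·1·5² = 52.5 cm; v ends 13 cm/s.
5–9 s: v starts 13 cm/s; Δx = 13·4 + ½·-11·4² = -36 cm; v ends -31 cm/s.
x(9) = -6 + Σ Δx = 10.5 cm.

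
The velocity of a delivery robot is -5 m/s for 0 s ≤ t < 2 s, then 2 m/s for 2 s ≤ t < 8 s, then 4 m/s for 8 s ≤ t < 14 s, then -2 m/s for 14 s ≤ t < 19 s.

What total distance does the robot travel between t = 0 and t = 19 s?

Distance (not displacement) is the total path length: add the absolute areas under v-t.
0–2 s: |-5| × 2 = 10 m
2–8 s: |2| × 6 = 12 m
8–14 s: |4| × 6 = 24 m
14–19 s: |-2| × 5 = 10 m
Total distance = 56 m

56 m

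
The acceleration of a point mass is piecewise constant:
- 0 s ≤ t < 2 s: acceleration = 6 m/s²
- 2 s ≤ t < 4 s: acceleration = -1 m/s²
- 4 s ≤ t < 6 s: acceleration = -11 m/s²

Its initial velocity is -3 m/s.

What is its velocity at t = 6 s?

Δv equals the area under the a-t graph; then v = v₀ + Δv.
0–2 s: 6 × 2 = 12 m/s
2–4 s: -1 × 2 = -2 m/s
4–6 s: -11 × 2 = -22 m/s
Δv = -12 m/s, so v(6) = -3 + (-12) = -15 m/s.

-15 m/s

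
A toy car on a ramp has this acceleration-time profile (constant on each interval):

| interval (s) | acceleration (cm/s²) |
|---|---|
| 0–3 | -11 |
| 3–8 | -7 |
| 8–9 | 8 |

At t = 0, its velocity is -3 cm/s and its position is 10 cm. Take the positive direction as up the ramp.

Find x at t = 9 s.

On each constant-a segment, Δv = aΔt and Δx = v₀Δt + ½aΔt²; chain segment to segment.
0–3 s: v starts -3 cm/s; Δx = -3·3 + ½·-11·3² = -58.5 cm; v ends -36 cm/s.
3–8 s: v starts -36 cm/s; Δx = -36·5 + ½·-7·5² = -267.5 cm; v ends -71 cm/s.
8–9 s: v starts -71 cm/s; Δx = -71·1 + ½·8·1² = -67 cm; v ends -63 cm/s.
x(9) = 10 + Σ Δx = -383 cm.

-383 cm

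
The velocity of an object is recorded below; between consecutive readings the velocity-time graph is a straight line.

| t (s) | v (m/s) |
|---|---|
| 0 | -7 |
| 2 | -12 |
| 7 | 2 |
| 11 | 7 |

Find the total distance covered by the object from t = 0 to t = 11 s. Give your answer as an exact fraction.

Total distance travelled is ∫|v| dt — sum the magnitudes of each area piece.
0–2 s: |½(-7 + -12)(2)| = 19 m
2–7 s: v = 0 at t = 44/7 s; triangle areas 180/7 + 5/7 = 185/7 m
7–11 s: |½(2 + 7)(4)| = 18 m
Total distance = 444/7 m

444/7 m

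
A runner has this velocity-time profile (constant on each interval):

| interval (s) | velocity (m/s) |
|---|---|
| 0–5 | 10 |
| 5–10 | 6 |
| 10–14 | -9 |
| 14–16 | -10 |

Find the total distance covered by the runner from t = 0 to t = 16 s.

Total distance travelled is ∫|v| dt — sum the magnitudes of each area piece.
0–5 s: |10| × 5 = 50 m
5–10 s: |6| × 5 = 30 m
10–14 s: |-9| × 4 = 36 m
14–16 s: |-10| × 2 = 20 m
Total distance = 136 m

136 m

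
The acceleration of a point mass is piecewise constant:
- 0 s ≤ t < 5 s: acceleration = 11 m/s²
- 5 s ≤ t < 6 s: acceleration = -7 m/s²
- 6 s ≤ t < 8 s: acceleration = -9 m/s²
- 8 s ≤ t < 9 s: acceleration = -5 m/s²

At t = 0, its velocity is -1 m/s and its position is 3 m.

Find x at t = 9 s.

288.5 m

On each constant-a segment, Δv = aΔt and Δx = v₀Δt + ½aΔt²; chain segment to segment.
0–5 s: v starts -1 m/s; Δx = -1·5 + ½·11·5² = 132.5 m; v ends 54 m/s.
5–6 s: v starts 54 m/s; Δx = 54·1 + ½·-7·1² = 50.5 m; v ends 47 m/s.
6–8 s: v starts 47 m/s; Δx = 47·2 + ½·-9·2² = 76 m; v ends 29 m/s.
8–9 s: v starts 29 m/s; Δx = 29·1 + ½·-5·1² = 26.5 m; v ends 24 m/s.
x(9) = 3 + Σ Δx = 288.5 m.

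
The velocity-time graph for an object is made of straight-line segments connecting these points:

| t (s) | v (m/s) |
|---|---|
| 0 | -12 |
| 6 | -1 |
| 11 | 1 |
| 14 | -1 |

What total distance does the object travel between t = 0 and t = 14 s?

43 m

Total distance travelled is ∫|v| dt — sum the magnitudes of each area piece.
0–6 s: |½(-12 + -1)(6)| = 39 m
6–11 s: v = 0 at t = 8.5 s; triangle areas 1.25 + 1.25 = 2.5 m
11–14 s: v = 0 at t = 12.5 s; triangle areas 0.75 + 0.75 = 1.5 m
Total distance = 43 m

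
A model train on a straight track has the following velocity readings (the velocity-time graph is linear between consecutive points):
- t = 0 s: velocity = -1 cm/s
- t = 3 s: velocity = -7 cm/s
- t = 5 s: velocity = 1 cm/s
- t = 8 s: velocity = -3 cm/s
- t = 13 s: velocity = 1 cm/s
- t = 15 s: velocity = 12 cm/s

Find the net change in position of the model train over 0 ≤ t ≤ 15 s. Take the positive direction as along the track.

Net displacement equals the area under the velocity-time graph (areas below the axis count negative).
0–3 s: ½(-1 + -7)(3) = -12 cm
3–5 s: ½(-7 + 1)(2) = -6 cm
5–8 s: ½(1 + -3)(3) = -3 cm
8–13 s: ½(-3 + 1)(5) = -5 cm
13–15 s: ½(1 + 12)(2) = 13 cm
Net displacement = -13 cm

-13 cm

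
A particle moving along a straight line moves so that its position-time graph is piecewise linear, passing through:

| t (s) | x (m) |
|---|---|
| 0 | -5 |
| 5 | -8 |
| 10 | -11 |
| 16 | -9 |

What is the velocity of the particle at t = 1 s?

Velocity is the slope of the x-t graph on 0–5 s: (-8 − -5)/(5 − 0) = -0.6 m/s.

-0.6 m/s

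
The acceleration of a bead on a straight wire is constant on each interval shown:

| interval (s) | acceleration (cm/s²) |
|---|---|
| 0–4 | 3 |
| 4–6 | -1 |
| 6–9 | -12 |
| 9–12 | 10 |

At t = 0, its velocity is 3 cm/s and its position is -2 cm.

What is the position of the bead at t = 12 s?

On each constant-a segment, Δv = aΔt and Δx = v₀Δt + ½aΔt²; chain segment to segment.
0–4 s: v starts 3 cm/s; Δx = 3·4 + ½·3·4² = 36 cm; v ends 15 cm/s.
4–6 s: v starts 15 cm/s; Δx = 15·2 + ½·-1·2² = 28 cm; v ends 13 cm/s.
6–9 s: v starts 13 cm/s; Δx = 13·3 + ½·-12·3² = -15 cm; v ends -23 cm/s.
9–12 s: v starts -23 cm/s; Δx = -23·3 + ½·10·3² = -24 cm; v ends 7 cm/s.
x(12) = -2 + Σ Δx = 23 cm.

23 cm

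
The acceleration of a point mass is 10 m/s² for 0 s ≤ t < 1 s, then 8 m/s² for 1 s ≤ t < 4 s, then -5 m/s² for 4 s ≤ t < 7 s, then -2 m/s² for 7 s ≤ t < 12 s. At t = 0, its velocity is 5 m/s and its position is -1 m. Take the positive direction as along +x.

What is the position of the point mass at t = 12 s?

279.5 m

On each constant-a segment, Δv = aΔt and Δx = v₀Δt + ½aΔt²; chain segment to segment.
0–1 s: v starts 5 m/s; Δx = 5·1 + ½·10·1² = 10 m; v ends 15 m/s.
1–4 s: v starts 15 m/s; Δx = 15·3 + ½·8·3² = 81 m; v ends 39 m/s.
4–7 s: v starts 39 m/s; Δx = 39·3 + ½·-5·3² = 94.5 m; v ends 24 m/s.
7–12 s: v starts 24 m/s; Δx = 24·5 + ½·-2·5² = 95 m; v ends 14 m/s.
x(12) = -1 + Σ Δx = 279.5 m.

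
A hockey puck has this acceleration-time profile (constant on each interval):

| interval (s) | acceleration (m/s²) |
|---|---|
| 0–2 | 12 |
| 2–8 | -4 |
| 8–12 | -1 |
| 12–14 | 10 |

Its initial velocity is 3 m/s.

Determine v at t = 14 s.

Δv equals the area under the a-t graph; then v = v₀ + Δv.
0–2 s: 12 × 2 = 24 m/s
2–8 s: -4 × 6 = -24 m/s
8–12 s: -1 × 4 = -4 m/s
12–14 s: 10 × 2 = 20 m/s
Δv = 16 m/s, so v(14) = 3 + (16) = 19 m/s.

19 m/s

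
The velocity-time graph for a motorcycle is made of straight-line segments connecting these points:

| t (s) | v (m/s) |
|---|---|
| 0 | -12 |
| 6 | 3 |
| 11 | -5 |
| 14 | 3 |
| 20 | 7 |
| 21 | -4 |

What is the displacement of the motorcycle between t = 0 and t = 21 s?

-3.5 m

Net displacement equals the area under the velocity-time graph (areas below the axis count negative).
0–6 s: ½(-12 + 3)(6) = -27 m
6–11 s: ½(3 + -5)(5) = -5 m
11–14 s: ½(-5 + 3)(3) = -3 m
14–20 s: ½(3 + 7)(6) = 30 m
20–21 s: ½(7 + -4)(1) = 1.5 m
Net displacement = -3.5 m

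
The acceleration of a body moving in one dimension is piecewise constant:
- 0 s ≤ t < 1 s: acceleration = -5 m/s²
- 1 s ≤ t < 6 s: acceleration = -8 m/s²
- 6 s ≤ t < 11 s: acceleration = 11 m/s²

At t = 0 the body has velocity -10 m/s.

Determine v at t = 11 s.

Δv equals the area under the a-t graph; then v = v₀ + Δv.
0–1 s: -5 × 1 = -5 m/s
1–6 s: -8 × 5 = -40 m/s
6–11 s: 11 × 5 = 55 m/s
Δv = 10 m/s, so v(11) = -10 + (10) = 0 m/s.

0 m/s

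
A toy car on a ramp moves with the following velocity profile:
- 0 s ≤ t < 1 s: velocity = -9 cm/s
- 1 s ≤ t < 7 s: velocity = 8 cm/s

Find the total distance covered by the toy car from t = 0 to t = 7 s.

57 cm

Distance (not displacement) is the total path length: add the absolute areas under v-t.
0–1 s: |-9| × 1 = 9 cm
1–7 s: |8| × 6 = 48 cm
Total distance = 57 cm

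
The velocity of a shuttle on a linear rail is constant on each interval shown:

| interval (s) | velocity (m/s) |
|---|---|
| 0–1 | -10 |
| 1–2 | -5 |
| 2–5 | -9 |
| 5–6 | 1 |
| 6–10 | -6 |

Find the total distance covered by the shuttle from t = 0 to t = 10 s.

Total distance travelled is ∫|v| dt — sum the magnitudes of each area piece.
0–1 s: |-10| × 1 = 10 m
1–2 s: |-5| × 1 = 5 m
2–5 s: |-9| × 3 = 27 m
5–6 s: |1| × 1 = 1 m
6–10 s: |-6| × 4 = 24 m
Total distance = 67 m

67 m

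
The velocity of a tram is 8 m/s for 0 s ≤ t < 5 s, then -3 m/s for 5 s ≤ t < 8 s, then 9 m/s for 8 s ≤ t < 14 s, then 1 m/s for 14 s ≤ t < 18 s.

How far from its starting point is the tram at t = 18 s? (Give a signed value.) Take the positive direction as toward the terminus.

89 m

Displacement is the signed area under the v-t curve.
0–5 s: 8 × 5 = 40 m
5–8 s: -3 × 3 = -9 m
8–14 s: 9 × 6 = 54 m
14–18 s: 1 × 4 = 4 m
Net displacement = 89 m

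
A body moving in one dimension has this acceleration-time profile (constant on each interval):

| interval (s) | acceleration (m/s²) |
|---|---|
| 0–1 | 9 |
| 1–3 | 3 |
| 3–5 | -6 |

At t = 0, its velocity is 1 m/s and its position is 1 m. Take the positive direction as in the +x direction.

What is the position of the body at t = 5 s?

On each constant-a segment, Δv = aΔt and Δx = v₀Δt + ½aΔt²; chain segment to segment.
0–1 s: v starts 1 m/s; Δx = 1·1 + ½·9·1² = 5.5 m; v ends 10 m/s.
1–3 s: v starts 10 m/s; Δx = 10·2 + ½·3·2² = 26 m; v ends 16 m/s.
3–5 s: v starts 16 m/s; Δx = 16·2 + ½·-6·2² = 20 m; v ends 4 m/s.
x(5) = 1 + Σ Δx = 52.5 m.

52.5 m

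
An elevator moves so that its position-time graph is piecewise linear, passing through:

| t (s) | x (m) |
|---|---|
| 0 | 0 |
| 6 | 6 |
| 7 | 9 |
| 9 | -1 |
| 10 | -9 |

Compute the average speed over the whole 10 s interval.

Average speed = (total path length)/(elapsed time); on a piecewise-linear x-t graph the path length is Σ|Δx|.
0–6 s: |Δx| = |6 − 0| = 6 m
6–7 s: |Δx| = |9 − 6| = 3 m
7–9 s: |Δx| = |-1 − 9| = 10 m
9–10 s: |Δx| = |-9 − -1| = 8 m
Total path = 27 m; average speed = 27/10 = 2.7 m/s.

2.7 m/s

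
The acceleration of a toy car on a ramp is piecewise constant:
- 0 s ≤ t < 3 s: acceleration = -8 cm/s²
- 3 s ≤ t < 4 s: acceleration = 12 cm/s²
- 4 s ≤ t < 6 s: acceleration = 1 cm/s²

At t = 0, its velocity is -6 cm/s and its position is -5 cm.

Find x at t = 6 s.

On each constant-a segment, Δv = aΔt and Δx = v₀Δt + ½aΔt²; chain segment to segment.
0–3 s: v starts -6 cm/s; Δx = -6·3 + ½·-8·3² = -54 cm; v ends -30 cm/s.
3–4 s: v starts -30 cm/s; Δx = -30·1 + ½·12·1² = -24 cm; v ends -18 cm/s.
4–6 s: v starts -18 cm/s; Δx = -18·2 + ½·1·2² = -34 cm; v ends -16 cm/s.
x(6) = -5 + Σ Δx = -117 cm.

-117 cm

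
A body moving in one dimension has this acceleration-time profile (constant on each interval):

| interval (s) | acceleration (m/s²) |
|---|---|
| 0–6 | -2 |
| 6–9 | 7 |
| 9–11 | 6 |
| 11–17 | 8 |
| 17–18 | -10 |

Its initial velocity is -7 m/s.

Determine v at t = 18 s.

52 m/s

Δv equals the area under the a-t graph; then v = v₀ + Δv.
0–6 s: -2 × 6 = -12 m/s
6–9 s: 7 × 3 = 21 m/s
9–11 s: 6 × 2 = 12 m/s
11–17 s: 8 × 6 = 48 m/s
17–18 s: -10 × 1 = -10 m/s
Δv = 59 m/s, so v(18) = -7 + (59) = 52 m/s.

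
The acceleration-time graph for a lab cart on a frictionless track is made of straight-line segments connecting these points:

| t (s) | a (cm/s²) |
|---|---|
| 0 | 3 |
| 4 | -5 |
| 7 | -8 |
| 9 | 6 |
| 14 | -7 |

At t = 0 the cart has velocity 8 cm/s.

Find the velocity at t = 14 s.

Δv equals the area under the a-t graph; then v = v₀ + Δv.
0–4 s: ½(3 + -5)(4) = -4 cm/s
4–7 s: ½(-5 + -8)(3) = -19.5 cm/s
7–9 s: ½(-8 + 6)(2) = -2 cm/s
9–14 s: ½(6 + -7)(5) = -2.5 cm/s
Δv = -28 cm/s, so v(14) = 8 + (-28) = -20 cm/s.

-20 cm/s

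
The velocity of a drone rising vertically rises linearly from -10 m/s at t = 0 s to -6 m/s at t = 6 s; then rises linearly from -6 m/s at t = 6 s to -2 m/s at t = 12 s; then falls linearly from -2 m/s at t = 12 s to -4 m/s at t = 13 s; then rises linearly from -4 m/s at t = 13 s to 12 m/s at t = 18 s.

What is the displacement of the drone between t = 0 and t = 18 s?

-55 m

Net displacement equals the area under the velocity-time graph (areas below the axis count negative).
0–6 s: ½(-10 + -6)(6) = -48 m
6–12 s: ½(-6 + -2)(6) = -24 m
12–13 s: ½(-2 + -4)(1) = -3 m
13–18 s: ½(-4 + 12)(5) = 20 m
Net displacement = -55 m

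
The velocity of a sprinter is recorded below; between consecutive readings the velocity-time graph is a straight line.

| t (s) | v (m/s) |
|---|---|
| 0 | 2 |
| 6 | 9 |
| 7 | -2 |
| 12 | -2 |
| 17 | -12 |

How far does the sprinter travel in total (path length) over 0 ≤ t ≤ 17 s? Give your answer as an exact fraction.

1801/22 m

Distance (not displacement) is the total path length: add the absolute areas under v-t.
0–6 s: |½(2 + 9)(6)| = 33 m
6–7 s: v = 0 at t = 75/11 s; triangle areas 81/22 + 2/11 = 85/22 m
7–12 s: |-2| × 5 = 10 m
12–17 s: |½(-2 + -12)(5)| = 35 m
Total distance = 1801/22 m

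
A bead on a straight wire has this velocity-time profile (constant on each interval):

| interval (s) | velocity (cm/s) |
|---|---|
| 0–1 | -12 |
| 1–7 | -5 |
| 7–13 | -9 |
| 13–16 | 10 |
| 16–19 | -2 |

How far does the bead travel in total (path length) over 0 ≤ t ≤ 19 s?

Total distance travelled is ∫|v| dt — sum the magnitudes of each area piece.
0–1 s: |-12| × 1 = 12 cm
1–7 s: |-5| × 6 = 30 cm
7–13 s: |-9| × 6 = 54 cm
13–16 s: |10| × 3 = 30 cm
16–19 s: |-2| × 3 = 6 cm
Total distance = 132 cm

132 cm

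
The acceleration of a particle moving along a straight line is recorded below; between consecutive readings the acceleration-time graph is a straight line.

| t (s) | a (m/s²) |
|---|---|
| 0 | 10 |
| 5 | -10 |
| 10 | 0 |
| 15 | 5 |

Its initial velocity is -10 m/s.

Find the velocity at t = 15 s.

-22.5 m/s

Δv equals the area under the a-t graph; then v = v₀ + Δv.
0–5 s: ½(10 + -10)(5) = 0 m/s
5–10 s: ½(-10 + 0)(5) = -25 m/s
10–15 s: ½(0 + 5)(5) = 12.5 m/s
Δv = -12.5 m/s, so v(15) = -10 + (-12.5) = -22.5 m/s.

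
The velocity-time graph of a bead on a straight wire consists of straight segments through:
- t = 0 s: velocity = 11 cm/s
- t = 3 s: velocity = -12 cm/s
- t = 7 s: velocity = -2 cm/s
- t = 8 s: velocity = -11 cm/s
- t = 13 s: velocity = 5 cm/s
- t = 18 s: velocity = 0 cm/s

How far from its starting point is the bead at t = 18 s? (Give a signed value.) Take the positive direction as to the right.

-38.5 cm

Displacement is the signed area under the v-t curve.
0–3 s: ½(11 + -12)(3) = -1.5 cm
3–7 s: ½(-12 + -2)(4) = -28 cm
7–8 s: ½(-2 + -11)(1) = -6.5 cm
8–13 s: ½(-11 + 5)(5) = -15 cm
13–18 s: ½(5 + 0)(5) = 12.5 cm
Net displacement = -38.5 cm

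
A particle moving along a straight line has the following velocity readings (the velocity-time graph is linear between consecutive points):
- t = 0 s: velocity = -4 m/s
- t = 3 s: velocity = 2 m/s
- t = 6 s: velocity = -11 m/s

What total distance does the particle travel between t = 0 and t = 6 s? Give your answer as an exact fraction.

505/26 m

Distance (not displacement) is the total path length: add the absolute areas under v-t.
0–3 s: v = 0 at t = 2 s; triangle areas 4 + 1 = 5 m
3–6 s: v = 0 at t = 45/13 s; triangle areas 6/13 + 363/26 = 375/26 m
Total distance = 505/26 m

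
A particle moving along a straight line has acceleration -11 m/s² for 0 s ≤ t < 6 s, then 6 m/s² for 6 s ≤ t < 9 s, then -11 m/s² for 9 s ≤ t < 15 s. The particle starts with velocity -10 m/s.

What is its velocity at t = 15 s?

-124 m/s

Δv equals the area under the a-t graph; then v = v₀ + Δv.
0–6 s: -11 × 6 = -66 m/s
6–9 s: 6 × 3 = 18 m/s
9–15 s: -11 × 6 = -66 m/s
Δv = -114 m/s, so v(15) = -10 + (-114) = -124 m/s.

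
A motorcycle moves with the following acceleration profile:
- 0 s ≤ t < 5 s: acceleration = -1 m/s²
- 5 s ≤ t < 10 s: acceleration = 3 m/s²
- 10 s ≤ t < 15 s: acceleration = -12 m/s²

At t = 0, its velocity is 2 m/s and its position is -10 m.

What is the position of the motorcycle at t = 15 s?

On each constant-a segment, Δv = aΔt and Δx = v₀Δt + ½aΔt²; chain segment to segment.
0–5 s: v starts 2 m/s; Δx = 2·5 + ½·-1·5² = -2.5 m; v ends -3 m/s.
5–10 s: v starts -3 m/s; Δx = -3·5 + ½·3·5² = 22.5 m; v ends 12 m/s.
10–15 s: v starts 12 m/s; Δx = 12·5 + ½·-12·5² = -90 m; v ends -48 m/s.
x(15) = -10 + Σ Δx = -80 m.

-80 m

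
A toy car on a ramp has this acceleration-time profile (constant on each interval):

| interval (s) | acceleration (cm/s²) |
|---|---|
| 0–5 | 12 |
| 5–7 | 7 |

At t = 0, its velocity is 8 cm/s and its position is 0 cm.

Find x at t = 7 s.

340 cm

On each constant-a segment, Δv = aΔt and Δx = v₀Δt + ½aΔt²; chain segment to segment.
0–5 s: v starts 8 cm/s; Δx = 8·5 + ½·12·5² = 190 cm; v ends 68 cm/s.
5–7 s: v starts 68 cm/s; Δx = 68·2 + ½·7·2² = 150 cm; v ends 82 cm/s.
x(7) = 0 + Σ Δx = 340 cm.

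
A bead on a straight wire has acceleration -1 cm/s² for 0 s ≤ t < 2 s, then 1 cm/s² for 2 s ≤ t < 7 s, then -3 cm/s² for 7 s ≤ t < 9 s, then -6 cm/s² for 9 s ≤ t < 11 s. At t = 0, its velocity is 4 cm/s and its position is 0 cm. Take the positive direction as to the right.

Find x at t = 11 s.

26.5 cm

On each constant-a segment, Δv = aΔt and Δx = v₀Δt + ½aΔt²; chain segment to segment.
0–2 s: v starts 4 cm/s; Δx = 4·2 + ½·-1·2² = 6 cm; v ends 2 cm/s.
2–7 s: v starts 2 cm/s; Δx = 2·5 + ½·1·5² = 22.5 cm; v ends 7 cm/s.
7–9 s: v starts 7 cm/s; Δx = 7·2 + ½·-3·2² = 8 cm; v ends 1 cm/s.
9–11 s: v starts 1 cm/s; Δx = 1·2 + ½·-6·2² = -10 cm; v ends -11 cm/s.
x(11) = 0 + Σ Δx = 26.5 cm.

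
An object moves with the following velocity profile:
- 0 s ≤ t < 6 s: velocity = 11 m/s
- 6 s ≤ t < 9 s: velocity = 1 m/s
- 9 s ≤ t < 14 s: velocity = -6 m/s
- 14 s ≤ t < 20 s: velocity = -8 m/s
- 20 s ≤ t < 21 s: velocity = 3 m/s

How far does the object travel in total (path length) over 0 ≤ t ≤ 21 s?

Distance (not displacement) is the total path length: add the absolute areas under v-t.
0–6 s: |11| × 6 = 66 m
6–9 s: |1| × 3 = 3 m
9–14 s: |-6| × 5 = 30 m
14–20 s: |-8| × 6 = 48 m
20–21 s: |3| × 1 = 3 m
Total distance = 150 m

150 m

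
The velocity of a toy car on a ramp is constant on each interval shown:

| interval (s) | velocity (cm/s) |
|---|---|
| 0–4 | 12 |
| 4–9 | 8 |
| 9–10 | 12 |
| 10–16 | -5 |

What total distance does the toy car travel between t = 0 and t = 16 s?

Total distance travelled is ∫|v| dt — sum the magnitudes of each area piece.
0–4 s: |12| × 4 = 48 cm
4–9 s: |8| × 5 = 40 cm
9–10 s: |12| × 1 = 12 cm
10–16 s: |-5| × 6 = 30 cm
Total distance = 130 cm

130 cm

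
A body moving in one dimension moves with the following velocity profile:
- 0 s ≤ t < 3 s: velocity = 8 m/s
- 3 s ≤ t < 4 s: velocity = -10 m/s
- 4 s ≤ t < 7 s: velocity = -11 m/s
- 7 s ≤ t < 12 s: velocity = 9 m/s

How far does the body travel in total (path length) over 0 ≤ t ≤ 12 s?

Total distance travelled is ∫|v| dt — sum the magnitudes of each area piece.
0–3 s: |8| × 3 = 24 m
3–4 s: |-10| × 1 = 10 m
4–7 s: |-11| × 3 = 33 m
7–12 s: |9| × 5 = 45 m
Total distance = 112 m

112 m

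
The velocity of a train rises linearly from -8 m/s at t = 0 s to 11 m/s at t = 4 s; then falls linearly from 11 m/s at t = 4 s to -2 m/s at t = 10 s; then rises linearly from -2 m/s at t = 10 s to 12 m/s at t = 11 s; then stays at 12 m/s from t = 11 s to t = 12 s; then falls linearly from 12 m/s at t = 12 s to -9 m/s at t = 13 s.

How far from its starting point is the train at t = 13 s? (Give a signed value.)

51.5 m

Displacement is the signed area under the v-t curve.
0–4 s: ½(-8 + 11)(4) = 6 m
4–10 s: ½(11 + -2)(6) = 27 m
10–11 s: ½(-2 + 12)(1) = 5 m
11–12 s: 12 × 1 = 12 m
12–13 s: ½(12 + -9)(1) = 1.5 m
Net displacement = 51.5 m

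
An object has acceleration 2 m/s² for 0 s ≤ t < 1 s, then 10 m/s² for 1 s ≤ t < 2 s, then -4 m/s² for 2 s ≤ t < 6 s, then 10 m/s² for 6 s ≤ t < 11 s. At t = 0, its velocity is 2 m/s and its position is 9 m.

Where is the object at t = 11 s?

160 m

On each constant-a segment, Δv = aΔt and Δx = v₀Δt + ½aΔt²; chain segment to segment.
0–1 s: v starts 2 m/s; Δx = 2·1 + ½·2·1² = 3 m; v ends 4 m/s.
1–2 s: v starts 4 m/s; Δx = 4·1 + ½·10·1² = 9 m; v ends 14 m/s.
2–6 s: v starts 14 m/s; Δx = 14·4 + ½·-4·4² = 24 m; v ends -2 m/s.
6–11 s: v starts -2 m/s; Δx = -2·5 + ½·10·5² = 115 m; v ends 48 m/s.
x(11) = 9 + Σ Δx = 160 m.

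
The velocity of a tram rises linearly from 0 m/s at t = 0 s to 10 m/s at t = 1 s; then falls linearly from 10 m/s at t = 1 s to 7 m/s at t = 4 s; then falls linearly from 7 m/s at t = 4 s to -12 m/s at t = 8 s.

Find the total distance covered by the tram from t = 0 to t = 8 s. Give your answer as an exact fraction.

1931/38 m

Total distance travelled is ∫|v| dt — sum the magnitudes of each area piece.
0–1 s: |½(0 + 10)(1)| = 5 m
1–4 s: |½(10 + 7)(3)| = 25.5 m
4–8 s: v = 0 at t = 104/19 s; triangle areas 98/19 + 288/19 = 386/19 m
Total distance = 1931/38 m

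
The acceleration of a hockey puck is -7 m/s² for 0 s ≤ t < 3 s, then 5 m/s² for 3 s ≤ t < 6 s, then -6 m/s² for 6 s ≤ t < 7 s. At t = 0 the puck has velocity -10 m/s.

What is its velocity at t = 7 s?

Δv equals the area under the a-t graph; then v = v₀ + Δv.
0–3 s: -7 × 3 = -21 m/s
3–6 s: 5 × 3 = 15 m/s
6–7 s: -6 × 1 = -6 m/s
Δv = -12 m/s, so v(7) = -10 + (-12) = -22 m/s.

-22 m/s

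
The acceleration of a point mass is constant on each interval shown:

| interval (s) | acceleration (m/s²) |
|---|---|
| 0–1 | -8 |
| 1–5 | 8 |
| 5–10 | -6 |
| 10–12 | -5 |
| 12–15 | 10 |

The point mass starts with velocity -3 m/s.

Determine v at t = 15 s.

Δv equals the area under the a-t graph; then v = v₀ + Δv.
0–1 s: -8 × 1 = -8 m/s
1–5 s: 8 × 4 = 32 m/s
5–10 s: -6 × 5 = -30 m/s
10–12 s: -5 × 2 = -10 m/s
12–15 s: 10 × 3 = 30 m/s
Δv = 14 m/s, so v(15) = -3 + (14) = 11 m/s.

11 m/s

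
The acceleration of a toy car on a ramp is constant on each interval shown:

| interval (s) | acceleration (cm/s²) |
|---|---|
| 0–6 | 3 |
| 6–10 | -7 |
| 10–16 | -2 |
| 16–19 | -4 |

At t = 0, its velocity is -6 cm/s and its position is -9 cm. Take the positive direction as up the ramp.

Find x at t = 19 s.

On each constant-a segment, Δv = aΔt and Δx = v₀Δt + ½aΔt²; chain segment to segment.
0–6 s: v starts -6 cm/s; Δx = -6·6 + ½·3·6² = 18 cm; v ends 12 cm/s.
6–10 s: v starts 12 cm/s; Δx = 12·4 + ½·-7·4² = -8 cm; v ends -16 cm/s.
10–16 s: v starts -16 cm/s; Δx = -16·6 + ½·-2·6² = -132 cm; v ends -28 cm/s.
16–19 s: v starts -28 cm/s; Δx = -28·3 + ½·-4·3² = -102 cm; v ends -40 cm/s.
x(19) = -9 + Σ Δx = -233 cm.

-233 cm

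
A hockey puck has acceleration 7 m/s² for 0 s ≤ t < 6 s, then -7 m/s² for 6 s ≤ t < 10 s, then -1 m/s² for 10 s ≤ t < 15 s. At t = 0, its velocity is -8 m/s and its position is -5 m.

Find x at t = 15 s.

On each constant-a segment, Δv = aΔt and Δx = v₀Δt + ½aΔt²; chain segment to segment.
0–6 s: v starts -8 m/s; Δx = -8·6 + ½·7·6² = 78 m; v ends 34 m/s.
6–10 s: v starts 34 m/s; Δx = 34·4 + ½·-7·4² = 80 m; v ends 6 m/s.
10–15 s: v starts 6 m/s; Δx = 6·5 + ½·-1·5² = 17.5 m; v ends 1 m/s.
x(15) = -5 + Σ Δx = 170.5 m.

170.5 m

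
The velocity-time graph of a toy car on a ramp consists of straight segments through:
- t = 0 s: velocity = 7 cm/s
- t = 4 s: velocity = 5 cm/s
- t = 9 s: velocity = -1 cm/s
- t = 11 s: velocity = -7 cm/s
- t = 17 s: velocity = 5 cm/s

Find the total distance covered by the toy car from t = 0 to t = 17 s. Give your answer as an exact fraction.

Total distance travelled is ∫|v| dt — sum the magnitudes of each area piece.
0–4 s: |½(7 + 5)(4)| = 24 cm
4–9 s: v = 0 at t = 49/6 s; triangle areas 125/12 + 5/12 = 65/6 cm
9–11 s: |½(-1 + -7)(2)| = 8 cm
11–17 s: v = 0 at t = 14.5 s; triangle areas 12.25 + 6.25 = 18.5 cm
Total distance = 184/3 cm

184/3 cm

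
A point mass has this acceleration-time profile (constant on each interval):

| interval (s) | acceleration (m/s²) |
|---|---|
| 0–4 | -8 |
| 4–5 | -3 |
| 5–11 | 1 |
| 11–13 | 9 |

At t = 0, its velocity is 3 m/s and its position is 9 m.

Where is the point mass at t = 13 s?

-281.5 m

On each constant-a segment, Δv = aΔt and Δx = v₀Δt + ½aΔt²; chain segment to segment.
0–4 s: v starts 3 m/s; Δx = 3·4 + ½·-8·4² = -52 m; v ends -29 m/s.
4–5 s: v starts -29 m/s; Δx = -29·1 + ½·-3·1² = -30.5 m; v ends -32 m/s.
5–11 s: v starts -32 m/s; Δx = -32·6 + ½·1·6² = -174 m; v ends -26 m/s.
11–13 s: v starts -26 m/s; Δx = -26·2 + ½·9·2² = -34 m; v ends -8 m/s.
x(13) = 9 + Σ Δx = -281.5 m.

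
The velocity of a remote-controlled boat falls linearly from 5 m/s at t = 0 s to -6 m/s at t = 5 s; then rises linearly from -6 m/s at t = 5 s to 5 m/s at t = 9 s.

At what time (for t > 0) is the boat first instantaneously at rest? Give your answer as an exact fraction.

v changes sign on 0–5 s (from 5 to -6); the graph is linear there, so v = 0 at t = 0 + (-5)·(5 − 0)/(-6 − 5) = 25/11 s.

t = 25/11 s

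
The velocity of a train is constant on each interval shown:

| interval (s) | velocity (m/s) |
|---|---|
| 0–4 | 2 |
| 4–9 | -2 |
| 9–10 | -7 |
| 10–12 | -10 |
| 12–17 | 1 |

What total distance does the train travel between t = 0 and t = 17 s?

50 m

Total distance travelled is ∫|v| dt — sum the magnitudes of each area piece.
0–4 s: |2| × 4 = 8 m
4–9 s: |-2| × 5 = 10 m
9–10 s: |-7| × 1 = 7 m
10–12 s: |-10| × 2 = 20 m
12–17 s: |1| × 5 = 5 m
Total distance = 50 m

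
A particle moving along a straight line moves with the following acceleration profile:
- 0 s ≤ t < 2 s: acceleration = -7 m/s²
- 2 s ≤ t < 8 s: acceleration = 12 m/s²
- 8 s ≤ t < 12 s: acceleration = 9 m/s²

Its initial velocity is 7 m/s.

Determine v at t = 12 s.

Δv equals the area under the a-t graph; then v = v₀ + Δv.
0–2 s: -7 × 2 = -14 m/s
2–8 s: 12 × 6 = 72 m/s
8–12 s: 9 × 4 = 36 m/s
Δv = 94 m/s, so v(12) = 7 + (94) = 101 m/s.

101 m/s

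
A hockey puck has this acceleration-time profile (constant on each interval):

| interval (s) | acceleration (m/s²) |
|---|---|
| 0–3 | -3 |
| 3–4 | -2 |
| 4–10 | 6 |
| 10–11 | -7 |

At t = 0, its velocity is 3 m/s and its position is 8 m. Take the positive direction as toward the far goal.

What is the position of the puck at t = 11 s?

81 m

On each constant-a segment, Δv = aΔt and Δx = v₀Δt + ½aΔt²; chain segment to segment.
0–3 s: v starts 3 m/s; Δx = 3·3 + ½·-3·3² = -4.5 m; v ends -6 m/s.
3–4 s: v starts -6 m/s; Δx = -6·1 + ½·-2·1² = -7 m; v ends -8 m/s.
4–10 s: v starts -8 m/s; Δx = -8·6 + ½·6·6² = 60 m; v ends 28 m/s.
10–11 s: v starts 28 m/s; Δx = 28·1 + ½·-7·1² = 24.5 m; v ends 21 m/s.
x(11) = 8 + Σ Δx = 81 m.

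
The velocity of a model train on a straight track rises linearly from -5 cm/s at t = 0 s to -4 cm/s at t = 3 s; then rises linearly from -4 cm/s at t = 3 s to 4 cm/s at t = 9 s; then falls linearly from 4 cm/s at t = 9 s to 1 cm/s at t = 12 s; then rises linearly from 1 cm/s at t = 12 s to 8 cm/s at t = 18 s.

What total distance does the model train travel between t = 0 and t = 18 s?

Distance (not displacement) is the total path length: add the absolute areas under v-t.
0–3 s: |½(-5 + -4)(3)| = 13.5 cm
3–9 s: v = 0 at t = 6 s; triangle areas 6 + 6 = 12 cm
9–12 s: |½(4 + 1)(3)| = 7.5 cm
12–18 s: |½(1 + 8)(6)| = 27 cm
Total distance = 60 cm

60 cm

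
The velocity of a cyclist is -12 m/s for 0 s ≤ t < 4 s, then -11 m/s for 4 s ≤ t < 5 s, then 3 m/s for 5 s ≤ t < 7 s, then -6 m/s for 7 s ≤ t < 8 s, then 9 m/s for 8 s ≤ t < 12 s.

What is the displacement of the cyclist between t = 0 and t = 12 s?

-23 m

Displacement is the signed area under the v-t curve.
0–4 s: -12 × 4 = -48 m
4–5 s: -11 × 1 = -11 m
5–7 s: 3 × 2 = 6 m
7–8 s: -6 × 1 = -6 m
8–12 s: 9 × 4 = 36 m
Net displacement = -23 m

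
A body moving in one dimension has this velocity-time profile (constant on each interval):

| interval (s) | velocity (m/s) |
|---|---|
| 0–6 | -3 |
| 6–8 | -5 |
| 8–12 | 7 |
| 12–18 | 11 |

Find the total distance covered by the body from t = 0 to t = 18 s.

122 m

Total distance travelled is ∫|v| dt — sum the magnitudes of each area piece.
0–6 s: |-3| × 6 = 18 m
6–8 s: |-5| × 2 = 10 m
8–12 s: |7| × 4 = 28 m
12–18 s: |11| × 6 = 66 m
Total distance = 122 m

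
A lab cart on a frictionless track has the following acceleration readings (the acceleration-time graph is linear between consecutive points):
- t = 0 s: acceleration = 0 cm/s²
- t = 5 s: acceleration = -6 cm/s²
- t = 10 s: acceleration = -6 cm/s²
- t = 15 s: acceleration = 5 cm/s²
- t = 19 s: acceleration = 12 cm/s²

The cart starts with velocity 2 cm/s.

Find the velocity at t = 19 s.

-11.5 cm/s

Δv equals the area under the a-t graph; then v = v₀ + Δv.
0–5 s: ½(0 + -6)(5) = -15 cm/s
5–10 s: -6 × 5 = -30 cm/s
10–15 s: ½(-6 + 5)(5) = -2.5 cm/s
15–19 s: ½(5 + 12)(4) = 34 cm/s
Δv = -13.5 cm/s, so v(19) = 2 + (-13.5) = -11.5 cm/s.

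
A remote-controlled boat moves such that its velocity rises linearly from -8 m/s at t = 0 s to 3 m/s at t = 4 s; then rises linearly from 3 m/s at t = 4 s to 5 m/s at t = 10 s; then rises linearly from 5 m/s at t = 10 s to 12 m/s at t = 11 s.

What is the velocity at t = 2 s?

On 0–4 s the graph is linear from -8 to 3 m/s: v(2) = -8 + (3 − -8)·(2 − 0)/(4 − 0) = -2.5 m/s.

-2.5 m/s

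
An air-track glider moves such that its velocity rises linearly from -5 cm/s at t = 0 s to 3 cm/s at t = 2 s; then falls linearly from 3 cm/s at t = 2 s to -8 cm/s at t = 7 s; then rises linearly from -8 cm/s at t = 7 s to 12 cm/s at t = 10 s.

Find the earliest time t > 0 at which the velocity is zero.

v changes sign on 0–2 s (from -5 to 3); the graph is linear there, so v = 0 at t = 0 + (5)·(2 − 0)/(3 − -5) = 1.25 s.

t = 1.25 s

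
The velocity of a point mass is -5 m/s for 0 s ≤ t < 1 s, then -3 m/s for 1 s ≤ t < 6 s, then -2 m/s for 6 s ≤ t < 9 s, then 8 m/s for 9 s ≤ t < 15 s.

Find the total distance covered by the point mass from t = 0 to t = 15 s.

74 m

Distance (not displacement) is the total path length: add the absolute areas under v-t.
0–1 s: |-5| × 1 = 5 m
1–6 s: |-3| × 5 = 15 m
6–9 s: |-2| × 3 = 6 m
9–15 s: |8| × 6 = 48 m
Total distance = 74 m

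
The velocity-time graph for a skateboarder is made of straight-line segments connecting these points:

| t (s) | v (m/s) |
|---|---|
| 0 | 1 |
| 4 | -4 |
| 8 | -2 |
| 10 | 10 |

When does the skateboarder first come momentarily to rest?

v changes sign on 0–4 s (from 1 to -4); the graph is linear there, so v = 0 at t = 0 + (-1)·(4 − 0)/(-4 − 1) = 0.8 s.

t = 0.8 s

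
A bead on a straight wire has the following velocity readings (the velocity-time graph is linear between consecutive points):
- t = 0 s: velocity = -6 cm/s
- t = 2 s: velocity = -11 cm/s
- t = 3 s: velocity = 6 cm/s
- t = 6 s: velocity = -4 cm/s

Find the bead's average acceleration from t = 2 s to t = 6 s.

1.75 cm/s²

Average acceleration = Δv/Δt = (-4 − -11)/(6 − 2) = 1.75 cm/s².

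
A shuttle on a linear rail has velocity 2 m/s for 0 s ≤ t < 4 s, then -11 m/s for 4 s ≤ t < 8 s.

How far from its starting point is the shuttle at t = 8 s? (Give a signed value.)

-36 m

Displacement is the signed area under the v-t curve.
0–4 s: 2 × 4 = 8 m
4–8 s: -11 × 4 = -44 m
Net displacement = -36 m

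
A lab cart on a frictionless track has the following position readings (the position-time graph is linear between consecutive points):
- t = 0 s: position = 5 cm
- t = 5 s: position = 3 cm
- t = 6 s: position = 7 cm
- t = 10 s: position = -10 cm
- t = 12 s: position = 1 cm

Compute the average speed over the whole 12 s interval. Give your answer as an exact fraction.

17/6 cm/s

Average speed = (total path length)/(elapsed time); on a piecewise-linear x-t graph the path length is Σ|Δx|.
0–5 s: |Δx| = |3 − 5| = 2 cm
5–6 s: |Δx| = |7 − 3| = 4 cm
6–10 s: |Δx| = |-10 − 7| = 17 cm
10–12 s: |Δx| = |1 − -10| = 11 cm
Total path = 34 cm; average speed = 34/12 = 17/6 cm/s.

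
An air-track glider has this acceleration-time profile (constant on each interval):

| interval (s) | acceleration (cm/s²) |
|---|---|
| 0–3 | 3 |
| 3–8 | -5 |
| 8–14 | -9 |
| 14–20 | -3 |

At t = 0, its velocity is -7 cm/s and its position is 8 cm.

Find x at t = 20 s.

-868 cm

On each constant-a segment, Δv = aΔt and Δx = v₀Δt + ½aΔt²; chain segment to segment.
0–3 s: v starts -7 cm/s; Δx = -7·3 + ½·3·3² = -7.5 cm; v ends 2 cm/s.
3–8 s: v starts 2 cm/s; Δx = 2·5 + ½·-5·5² = -52.5 cm; v ends -23 cm/s.
8–14 s: v starts -23 cm/s; Δx = -23·6 + ½·-9·6² = -300 cm; v ends -77 cm/s.
14–20 s: v starts -77 cm/s; Δx = -77·6 + ½·-3·6² = -516 cm; v ends -95 cm/s.
x(20) = 8 + Σ Δx = -868 cm.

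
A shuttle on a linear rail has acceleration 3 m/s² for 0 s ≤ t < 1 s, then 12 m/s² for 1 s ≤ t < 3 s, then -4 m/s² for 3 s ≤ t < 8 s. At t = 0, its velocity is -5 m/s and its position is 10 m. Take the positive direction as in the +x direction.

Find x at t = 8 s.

86.5 m

On each constant-a segment, Δv = aΔt and Δx = v₀Δt + ½aΔt²; chain segment to segment.
0–1 s: v starts -5 m/s; Δx = -5·1 + ½·3·1² = -3.5 m; v ends -2 m/s.
1–3 s: v starts -2 m/s; Δx = -2·2 + ½·12·2² = 20 m; v ends 22 m/s.
3–8 s: v starts 22 m/s; Δx = 22·5 + ½·-4·5² = 60 m; v ends 2 m/s.
x(8) = 10 + Σ Δx = 86.5 m.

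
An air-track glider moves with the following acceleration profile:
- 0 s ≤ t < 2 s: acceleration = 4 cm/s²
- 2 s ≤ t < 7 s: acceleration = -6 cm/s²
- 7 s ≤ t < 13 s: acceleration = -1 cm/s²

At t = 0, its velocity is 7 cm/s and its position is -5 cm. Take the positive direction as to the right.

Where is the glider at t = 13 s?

-91 cm

On each constant-a segment, Δv = aΔt and Δx = v₀Δt + ½aΔt²; chain segment to segment.
0–2 s: v starts 7 cm/s; Δx = 7·2 + ½·4·2² = 22 cm; v ends 15 cm/s.
2–7 s: v starts 15 cm/s; Δx = 15·5 + ½·-6·5² = 0 cm; v ends -15 cm/s.
7–13 s: v starts -15 cm/s; Δx = -15·6 + ½·-1·6² = -108 cm; v ends -21 cm/s.
x(13) = -5 + Σ Δx = -91 cm.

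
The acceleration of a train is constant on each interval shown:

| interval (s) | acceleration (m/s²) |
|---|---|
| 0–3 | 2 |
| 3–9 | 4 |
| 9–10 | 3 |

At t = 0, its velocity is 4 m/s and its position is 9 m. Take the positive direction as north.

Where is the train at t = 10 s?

197.5 m

On each constant-a segment, Δv = aΔt and Δx = v₀Δt + ½aΔt²; chain segment to segment.
0–3 s: v starts 4 m/s; Δx = 4·3 + ½·2·3² = 21 m; v ends 10 m/s.
3–9 s: v starts 10 m/s; Δx = 10·6 + ½·4·6² = 132 m; v ends 34 m/s.
9–10 s: v starts 34 m/s; Δx = 34·1 + ½·3·1² = 35.5 m; v ends 37 m/s.
x(10) = 9 + Σ Δx = 197.5 m.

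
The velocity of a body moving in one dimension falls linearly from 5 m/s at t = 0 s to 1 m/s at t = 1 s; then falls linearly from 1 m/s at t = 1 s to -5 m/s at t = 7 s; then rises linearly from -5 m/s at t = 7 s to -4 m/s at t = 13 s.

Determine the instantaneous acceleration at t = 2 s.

Acceleration is the slope of the v-t graph on 1–7 s: (-5 − 1)/(7 − 1) = -1 m/s².

-1 m/s²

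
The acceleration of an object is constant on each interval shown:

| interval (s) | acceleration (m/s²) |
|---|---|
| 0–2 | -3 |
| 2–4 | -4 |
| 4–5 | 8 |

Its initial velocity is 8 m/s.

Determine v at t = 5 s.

2 m/s

Δv equals the area under the a-t graph; then v = v₀ + Δv.
0–2 s: -3 × 2 = -6 m/s
2–4 s: -4 × 2 = -8 m/s
4–5 s: 8 × 1 = 8 m/s
Δv = -6 m/s, so v(5) = 8 + (-6) = 2 m/s.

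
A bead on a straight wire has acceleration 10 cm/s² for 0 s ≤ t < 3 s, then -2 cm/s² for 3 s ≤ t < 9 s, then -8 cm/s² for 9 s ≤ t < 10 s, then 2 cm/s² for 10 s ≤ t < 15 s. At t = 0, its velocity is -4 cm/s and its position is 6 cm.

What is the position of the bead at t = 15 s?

On each constant-a segment, Δv = aΔt and Δx = v₀Δt + ½aΔt²; chain segment to segment.
0–3 s: v starts -4 cm/s; Δx = -4·3 + ½·10·3² = 33 cm; v ends 26 cm/s.
3–9 s: v starts 26 cm/s; Δx = 26·6 + ½·-2·6² = 120 cm; v ends 14 cm/s.
9–10 s: v starts 14 cm/s; Δx = 14·1 + ½·-8·1² = 10 cm; v ends 6 cm/s.
10–15 s: v starts 6 cm/s; Δx = 6·5 + ½·2·5² = 55 cm; v ends 16 cm/s.
x(15) = 6 + Σ Δx = 224 cm.

224 cm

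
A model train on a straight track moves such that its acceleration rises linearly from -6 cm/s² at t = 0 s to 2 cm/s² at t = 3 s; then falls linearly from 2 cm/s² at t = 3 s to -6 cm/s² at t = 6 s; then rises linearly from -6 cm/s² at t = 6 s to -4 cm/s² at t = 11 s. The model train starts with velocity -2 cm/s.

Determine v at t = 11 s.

Δv equals the area under the a-t graph; then v = v₀ + Δv.
0–3 s: ½(-6 + 2)(3) = -6 cm/s
3–6 s: ½(2 + -6)(3) = -6 cm/s
6–11 s: ½(-6 + -4)(5) = -25 cm/s
Δv = -37 cm/s, so v(11) = -2 + (-37) = -39 cm/s.

-39 cm/s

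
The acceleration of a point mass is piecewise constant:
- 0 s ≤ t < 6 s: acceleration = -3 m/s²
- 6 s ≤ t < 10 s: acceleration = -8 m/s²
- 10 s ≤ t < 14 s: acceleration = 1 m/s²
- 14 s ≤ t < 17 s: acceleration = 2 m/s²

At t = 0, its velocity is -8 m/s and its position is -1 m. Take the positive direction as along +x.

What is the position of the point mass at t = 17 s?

On each constant-a segment, Δv = aΔt and Δx = v₀Δt + ½aΔt²; chain segment to segment.
0–6 s: v starts -8 m/s; Δx = -8·6 + ½·-3·6² = -102 m; v ends -26 m/s.
6–10 s: v starts -26 m/s; Δx = -26·4 + ½·-8·4² = -168 m; v ends -58 m/s.
10–14 s: v starts -58 m/s; Δx = -58·4 + ½·1·4² = -224 m; v ends -54 m/s.
14–17 s: v starts -54 m/s; Δx = -54·3 + ½·2·3² = -153 m; v ends -48 m/s.
x(17) = -1 + Σ Δx = -648 m.

-648 m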